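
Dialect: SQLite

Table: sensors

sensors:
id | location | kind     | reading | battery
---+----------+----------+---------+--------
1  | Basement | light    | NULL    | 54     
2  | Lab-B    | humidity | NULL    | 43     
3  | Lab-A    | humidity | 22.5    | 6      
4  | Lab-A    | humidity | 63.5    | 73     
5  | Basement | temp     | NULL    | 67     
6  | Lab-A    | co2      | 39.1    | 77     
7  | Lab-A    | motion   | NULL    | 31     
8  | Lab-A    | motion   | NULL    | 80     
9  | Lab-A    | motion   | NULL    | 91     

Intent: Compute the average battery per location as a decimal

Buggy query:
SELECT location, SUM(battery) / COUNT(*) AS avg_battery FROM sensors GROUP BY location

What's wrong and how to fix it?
Bug: Both operands are integers, so '/' performs integer division and truncates

Fix: Multiply by 1.0 (or CAST to REAL) to force floating-point division

Corrected query:
SELECT location, SUM(battery) * 1.0 / COUNT(*) AS avg_battery FROM sensors GROUP BY location

Result:
location | avg_battery
---------+------------
Basement | 60.5       
Lab-A    | 59.666667  
Lab-B    | 43         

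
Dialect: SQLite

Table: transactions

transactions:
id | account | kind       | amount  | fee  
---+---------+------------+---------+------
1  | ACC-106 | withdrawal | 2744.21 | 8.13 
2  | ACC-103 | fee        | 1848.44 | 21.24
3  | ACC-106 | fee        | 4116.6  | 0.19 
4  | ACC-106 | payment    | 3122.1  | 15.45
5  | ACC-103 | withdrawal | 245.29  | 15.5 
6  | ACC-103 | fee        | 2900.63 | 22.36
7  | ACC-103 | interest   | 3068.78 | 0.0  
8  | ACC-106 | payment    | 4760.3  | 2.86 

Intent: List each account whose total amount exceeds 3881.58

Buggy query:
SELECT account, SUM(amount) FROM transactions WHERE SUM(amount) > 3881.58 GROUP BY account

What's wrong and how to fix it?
Bug: WHERE runs before GROUP BY, so aggregates aren't available there

Fix: Use HAVING (which filters groups after aggregation) instead of WHERE

Corrected query:
SELECT account, SUM(amount) FROM transactions GROUP BY account HAVING SUM(amount) > 3881.58

Result:
account | SUM(amount)
--------+------------
ACC-103 | 8063.14    
ACC-106 | 14743.21   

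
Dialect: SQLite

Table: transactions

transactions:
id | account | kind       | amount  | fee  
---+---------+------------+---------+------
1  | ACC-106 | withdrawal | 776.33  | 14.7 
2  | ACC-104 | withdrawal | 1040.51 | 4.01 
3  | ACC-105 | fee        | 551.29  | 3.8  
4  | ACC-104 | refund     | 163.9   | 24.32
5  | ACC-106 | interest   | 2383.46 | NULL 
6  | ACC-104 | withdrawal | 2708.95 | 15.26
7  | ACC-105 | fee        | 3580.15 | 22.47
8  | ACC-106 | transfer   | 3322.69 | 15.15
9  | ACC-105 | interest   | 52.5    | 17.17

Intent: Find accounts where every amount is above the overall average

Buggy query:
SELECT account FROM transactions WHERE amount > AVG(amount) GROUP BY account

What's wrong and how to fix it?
Bug: WHERE evaluates per row before aggregation, so AVG() is unavailable

Fix: Use a subquery for AVG and a HAVING MIN(...) filter so the condition holds for every row in the group

Corrected query:
SELECT account FROM transactions GROUP BY account HAVING MIN(amount) > (SELECT AVG(amount) FROM transactions)

Result:
(no rows)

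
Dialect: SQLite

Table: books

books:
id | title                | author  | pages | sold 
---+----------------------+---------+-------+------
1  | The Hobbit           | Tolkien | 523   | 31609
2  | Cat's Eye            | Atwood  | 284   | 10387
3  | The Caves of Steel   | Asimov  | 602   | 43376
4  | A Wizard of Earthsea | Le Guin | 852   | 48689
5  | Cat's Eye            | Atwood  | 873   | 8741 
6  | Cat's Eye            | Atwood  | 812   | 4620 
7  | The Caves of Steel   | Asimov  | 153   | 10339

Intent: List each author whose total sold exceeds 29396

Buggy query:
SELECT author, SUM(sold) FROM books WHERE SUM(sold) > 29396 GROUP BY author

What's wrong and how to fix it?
Bug: SUM(sold) is an aggregate, but WHERE filters rows before aggregation

Fix: Move the aggregate condition to a HAVING clause

Corrected query:
SELECT author, SUM(sold) FROM books GROUP BY author HAVING SUM(sold) > 29396

Result:
author  | SUM(sold)
--------+----------
Asimov  | 53715    
Le Guin | 48689    
Tolkien | 31609    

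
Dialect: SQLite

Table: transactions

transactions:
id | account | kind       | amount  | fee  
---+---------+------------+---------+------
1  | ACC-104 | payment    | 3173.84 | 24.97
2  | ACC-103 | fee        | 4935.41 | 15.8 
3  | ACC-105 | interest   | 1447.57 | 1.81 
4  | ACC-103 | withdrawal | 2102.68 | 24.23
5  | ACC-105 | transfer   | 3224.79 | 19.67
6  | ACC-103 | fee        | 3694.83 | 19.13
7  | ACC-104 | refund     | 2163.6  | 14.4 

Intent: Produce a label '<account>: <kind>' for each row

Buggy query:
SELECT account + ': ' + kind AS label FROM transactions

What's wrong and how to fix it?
Bug: '+' is numeric addition; on text columns SQLite converts them to 0 instead of concatenating

Fix: Replace + with || to concatenate text

Corrected query:
SELECT account || ': ' || kind AS label FROM transactions

Result:
label              
-------------------
ACC-104: payment   
ACC-103: fee       
ACC-105: interest  
ACC-103: withdrawal
ACC-105: transfer  
ACC-103: fee       
ACC-104: refund    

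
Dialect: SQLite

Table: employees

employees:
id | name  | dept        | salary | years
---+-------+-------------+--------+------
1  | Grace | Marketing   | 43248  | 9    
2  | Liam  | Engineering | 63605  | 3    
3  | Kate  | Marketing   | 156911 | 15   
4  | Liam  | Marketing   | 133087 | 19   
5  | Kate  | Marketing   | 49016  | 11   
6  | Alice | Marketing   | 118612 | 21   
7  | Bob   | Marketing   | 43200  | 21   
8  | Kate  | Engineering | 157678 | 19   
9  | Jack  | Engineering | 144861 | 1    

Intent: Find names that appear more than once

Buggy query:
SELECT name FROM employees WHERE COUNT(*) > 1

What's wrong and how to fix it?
Bug: COUNT(*) is an aggregate and cannot be used in WHERE

Fix: Group first, then use HAVING for the count condition

Corrected query:
SELECT name FROM employees GROUP BY name HAVING COUNT(*) > 1

Result:
name
----
Kate
Liam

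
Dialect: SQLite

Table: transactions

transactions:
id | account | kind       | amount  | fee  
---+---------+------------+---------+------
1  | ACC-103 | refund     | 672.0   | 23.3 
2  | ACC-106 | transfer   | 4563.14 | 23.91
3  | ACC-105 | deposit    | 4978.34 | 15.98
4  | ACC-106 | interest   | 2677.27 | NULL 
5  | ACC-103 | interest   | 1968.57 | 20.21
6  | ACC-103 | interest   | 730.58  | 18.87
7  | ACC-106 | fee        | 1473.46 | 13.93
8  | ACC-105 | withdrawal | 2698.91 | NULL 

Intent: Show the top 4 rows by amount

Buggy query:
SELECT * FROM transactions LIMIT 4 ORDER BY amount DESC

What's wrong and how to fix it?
Bug: LIMIT must come after ORDER BY

Fix: Swap the clauses: ORDER BY first, then LIMIT

Corrected query:
SELECT * FROM transactions ORDER BY amount DESC LIMIT 4

Result:
id | account | kind       | amount  | fee  
---+---------+------------+---------+------
3  | ACC-105 | deposit    | 4978.34 | 15.98
2  | ACC-106 | transfer   | 4563.14 | 23.91
8  | ACC-105 | withdrawal | 2698.91 | NULL 
4  | ACC-106 | interest   | 2677.27 | NULL 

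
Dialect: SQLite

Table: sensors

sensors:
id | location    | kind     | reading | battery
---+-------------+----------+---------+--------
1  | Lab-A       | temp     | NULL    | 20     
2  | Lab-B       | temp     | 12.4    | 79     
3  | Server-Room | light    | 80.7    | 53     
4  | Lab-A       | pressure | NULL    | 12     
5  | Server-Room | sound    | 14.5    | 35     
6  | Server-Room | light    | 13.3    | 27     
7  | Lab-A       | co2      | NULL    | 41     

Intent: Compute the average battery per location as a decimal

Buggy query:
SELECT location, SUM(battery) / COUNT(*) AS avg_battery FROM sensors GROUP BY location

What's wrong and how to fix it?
Bug: Both operands are integers, so '/' performs integer division and truncates

Fix: Multiply by 1.0 (or CAST to REAL) to force floating-point division

Corrected query:
SELECT location, SUM(battery) * 1.0 / COUNT(*) AS avg_battery FROM sensors GROUP BY location

Result:
location    | avg_battery
------------+------------
Lab-A       | 24.333333  
Lab-B       | 79         
Server-Room | 38.333333  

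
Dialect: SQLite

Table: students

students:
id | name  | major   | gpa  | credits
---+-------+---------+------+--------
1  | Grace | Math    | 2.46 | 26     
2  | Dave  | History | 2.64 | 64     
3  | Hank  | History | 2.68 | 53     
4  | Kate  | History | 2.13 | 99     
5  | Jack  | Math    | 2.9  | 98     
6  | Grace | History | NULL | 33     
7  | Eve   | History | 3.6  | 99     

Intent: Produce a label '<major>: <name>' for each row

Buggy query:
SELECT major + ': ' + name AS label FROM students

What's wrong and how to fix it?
Bug: SQLite uses || for string concatenation; + coerces text to numbers (yielding 0)

Fix: Replace + with || to concatenate text

Corrected query:
SELECT major || ': ' || name AS label FROM students

Result:
label         
--------------
Math: Grace   
History: Dave 
History: Hank 
History: Kate 
Math: Jack    
History: Grace
History: Eve  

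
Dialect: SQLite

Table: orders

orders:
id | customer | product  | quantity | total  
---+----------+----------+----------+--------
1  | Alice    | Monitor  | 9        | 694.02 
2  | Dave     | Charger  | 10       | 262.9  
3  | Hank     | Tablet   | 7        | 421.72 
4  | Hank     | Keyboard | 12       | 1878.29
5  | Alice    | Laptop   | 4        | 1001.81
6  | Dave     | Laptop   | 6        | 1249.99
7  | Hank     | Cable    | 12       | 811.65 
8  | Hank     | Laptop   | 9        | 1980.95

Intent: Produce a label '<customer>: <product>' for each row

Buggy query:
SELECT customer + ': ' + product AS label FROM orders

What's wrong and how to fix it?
Bug: SQLite uses || for string concatenation; + coerces text to numbers (yielding 0)

Fix: Replace + with || to concatenate text

Corrected query:
SELECT customer || ': ' || product AS label FROM orders

Result:
label         
--------------
Alice: Monitor
Dave: Charger 
Hank: Tablet  
Hank: Keyboard
Alice: Laptop 
Dave: Laptop  
Hank: Cable   
Hank: Laptop  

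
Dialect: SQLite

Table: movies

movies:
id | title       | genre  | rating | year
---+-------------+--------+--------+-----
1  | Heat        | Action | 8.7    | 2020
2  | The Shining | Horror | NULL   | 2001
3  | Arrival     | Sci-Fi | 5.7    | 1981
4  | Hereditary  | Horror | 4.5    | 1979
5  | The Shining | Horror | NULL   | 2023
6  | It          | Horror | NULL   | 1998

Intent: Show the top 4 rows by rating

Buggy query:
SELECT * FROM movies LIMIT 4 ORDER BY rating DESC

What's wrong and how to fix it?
Bug: ORDER BY cannot follow LIMIT; LIMIT is the final clause

Fix: Swap the clauses: ORDER BY first, then LIMIT

Corrected query:
SELECT * FROM movies ORDER BY rating DESC LIMIT 4

Result:
id | title       | genre  | rating | year
---+-------------+--------+--------+-----
1  | Heat        | Action | 8.7    | 2020
3  | Arrival     | Sci-Fi | 5.7    | 1981
4  | Hereditary  | Horror | 4.5    | 1979
2  | The Shining | Horror | NULL   | 2001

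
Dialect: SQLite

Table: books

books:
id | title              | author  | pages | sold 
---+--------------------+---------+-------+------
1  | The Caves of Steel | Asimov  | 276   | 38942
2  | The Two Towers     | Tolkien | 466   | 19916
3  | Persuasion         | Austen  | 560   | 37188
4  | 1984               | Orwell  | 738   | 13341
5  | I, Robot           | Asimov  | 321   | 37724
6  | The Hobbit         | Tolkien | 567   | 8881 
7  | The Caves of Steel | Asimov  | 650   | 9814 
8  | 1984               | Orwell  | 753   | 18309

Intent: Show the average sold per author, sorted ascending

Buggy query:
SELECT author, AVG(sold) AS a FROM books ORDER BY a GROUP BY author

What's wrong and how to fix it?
Bug: GROUP BY must precede ORDER BY

Fix: Reorder: SELECT … FROM … GROUP BY … ORDER BY …

Corrected query:
SELECT author, AVG(sold) AS a FROM books GROUP BY author ORDER BY a

Result:
author  | a           
--------+-------------
Tolkien | 14398.5     
Orwell  | 15825       
Asimov  | 28826.666667
Austen  | 37188       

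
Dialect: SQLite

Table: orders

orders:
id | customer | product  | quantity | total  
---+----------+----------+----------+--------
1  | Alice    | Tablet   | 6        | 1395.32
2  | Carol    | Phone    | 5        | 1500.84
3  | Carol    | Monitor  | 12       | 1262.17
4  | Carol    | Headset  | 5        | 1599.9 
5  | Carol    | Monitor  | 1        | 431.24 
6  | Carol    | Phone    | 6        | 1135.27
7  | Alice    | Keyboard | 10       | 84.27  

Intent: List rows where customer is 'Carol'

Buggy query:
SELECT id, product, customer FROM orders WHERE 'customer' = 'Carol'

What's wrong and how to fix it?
Bug: Single quotes denote string literals in SQL; the column name is being compared as a constant string

Fix: Remove the quotes around the column name (or use double quotes for an identifier)

Corrected query:
SELECT id, product, customer FROM orders WHERE customer = 'Carol'

Result:
id | product | customer
---+---------+---------
2  | Phone   | Carol   
3  | Monitor | Carol   
4  | Headset | Carol   
5  | Monitor | Carol   
6  | Phone   | Carol   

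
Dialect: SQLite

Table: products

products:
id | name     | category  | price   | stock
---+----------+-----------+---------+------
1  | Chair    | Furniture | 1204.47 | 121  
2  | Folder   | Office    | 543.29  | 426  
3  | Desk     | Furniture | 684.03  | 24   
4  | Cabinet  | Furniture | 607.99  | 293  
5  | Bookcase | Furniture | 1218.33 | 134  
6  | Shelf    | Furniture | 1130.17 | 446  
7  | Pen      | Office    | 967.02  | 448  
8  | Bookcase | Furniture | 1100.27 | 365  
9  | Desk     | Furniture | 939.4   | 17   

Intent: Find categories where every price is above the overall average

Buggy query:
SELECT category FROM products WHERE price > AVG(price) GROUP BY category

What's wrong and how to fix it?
Bug: WHERE evaluates per row before aggregation, so AVG() is unavailable

Fix: Use a subquery for AVG and a HAVING MIN(...) filter so the condition holds for every row in the group

Corrected query:
SELECT category FROM products GROUP BY category HAVING MIN(price) > (SELECT AVG(price) FROM products)

Result:
(no rows)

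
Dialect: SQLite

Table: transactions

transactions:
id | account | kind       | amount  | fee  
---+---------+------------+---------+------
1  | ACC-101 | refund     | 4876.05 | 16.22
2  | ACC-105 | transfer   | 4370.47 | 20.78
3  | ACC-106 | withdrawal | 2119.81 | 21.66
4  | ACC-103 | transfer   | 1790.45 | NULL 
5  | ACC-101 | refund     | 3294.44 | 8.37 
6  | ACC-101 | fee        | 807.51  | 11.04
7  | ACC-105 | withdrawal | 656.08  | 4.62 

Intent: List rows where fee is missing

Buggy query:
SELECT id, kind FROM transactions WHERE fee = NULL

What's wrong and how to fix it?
Bug: '= NULL' is always unknown in SQL three-valued logic, so no rows match

Fix: Replace '= NULL' with 'IS NULL'

Corrected query:
SELECT id, kind FROM transactions WHERE fee IS NULL

Result:
id | kind    
---+---------
4  | transfer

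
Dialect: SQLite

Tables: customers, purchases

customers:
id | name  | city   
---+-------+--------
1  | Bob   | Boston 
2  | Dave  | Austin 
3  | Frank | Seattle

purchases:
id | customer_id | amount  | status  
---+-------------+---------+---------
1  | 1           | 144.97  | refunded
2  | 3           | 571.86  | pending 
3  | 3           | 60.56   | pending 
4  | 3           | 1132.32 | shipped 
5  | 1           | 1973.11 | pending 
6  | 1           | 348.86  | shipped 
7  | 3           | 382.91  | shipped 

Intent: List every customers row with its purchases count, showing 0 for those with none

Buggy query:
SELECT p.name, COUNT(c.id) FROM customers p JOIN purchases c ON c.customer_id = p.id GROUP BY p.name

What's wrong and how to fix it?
Bug: An inner join excludes parents with zero children

Fix: Switch to LEFT JOIN to retain unmatched parent rows

Corrected query:
SELECT p.name, COUNT(c.id) FROM customers p LEFT JOIN purchases c ON c.customer_id = p.id GROUP BY p.name

Result:
name  | COUNT(c.id)
------+------------
Bob   | 3          
Dave  | 0          
Frank | 4          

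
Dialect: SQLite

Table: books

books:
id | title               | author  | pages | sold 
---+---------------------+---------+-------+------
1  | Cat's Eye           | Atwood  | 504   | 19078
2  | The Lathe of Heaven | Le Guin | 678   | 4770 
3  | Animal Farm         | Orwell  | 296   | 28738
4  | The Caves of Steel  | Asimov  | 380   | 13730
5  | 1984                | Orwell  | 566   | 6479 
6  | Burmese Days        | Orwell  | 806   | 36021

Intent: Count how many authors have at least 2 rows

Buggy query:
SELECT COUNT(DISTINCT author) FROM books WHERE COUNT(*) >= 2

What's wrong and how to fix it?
Bug: COUNT(*) cannot appear in WHERE; the per-group count doesn't exist yet

Fix: Group first with HAVING COUNT(*) >= 2, then COUNT the resulting groups

Corrected query:
SELECT COUNT(*) FROM (SELECT author FROM books GROUP BY author HAVING COUNT(*) >= 2)

Result:
COUNT(*)
--------
1       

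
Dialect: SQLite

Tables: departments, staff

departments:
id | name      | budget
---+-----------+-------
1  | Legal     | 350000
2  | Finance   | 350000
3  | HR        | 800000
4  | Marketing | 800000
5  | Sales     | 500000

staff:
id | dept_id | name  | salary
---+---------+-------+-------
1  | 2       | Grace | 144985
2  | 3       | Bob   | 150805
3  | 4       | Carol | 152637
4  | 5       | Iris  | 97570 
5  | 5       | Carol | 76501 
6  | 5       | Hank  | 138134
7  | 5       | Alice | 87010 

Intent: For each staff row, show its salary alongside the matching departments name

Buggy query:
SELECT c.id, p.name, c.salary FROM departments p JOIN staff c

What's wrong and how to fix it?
Bug: Missing join condition: each staff row is matched to all departments rows instead of just its own

Fix: Specify the join condition linking the foreign key to the parent id

Corrected query:
SELECT c.id, p.name, c.salary FROM departments p JOIN staff c ON c.dept_id = p.id

Result:
id | name      | salary
---+-----------+-------
1  | Finance   | 144985
2  | HR        | 150805
3  | Marketing | 152637
4  | Sales     | 97570 
5  | Sales     | 76501 
6  | Sales     | 138134
7  | Sales     | 87010 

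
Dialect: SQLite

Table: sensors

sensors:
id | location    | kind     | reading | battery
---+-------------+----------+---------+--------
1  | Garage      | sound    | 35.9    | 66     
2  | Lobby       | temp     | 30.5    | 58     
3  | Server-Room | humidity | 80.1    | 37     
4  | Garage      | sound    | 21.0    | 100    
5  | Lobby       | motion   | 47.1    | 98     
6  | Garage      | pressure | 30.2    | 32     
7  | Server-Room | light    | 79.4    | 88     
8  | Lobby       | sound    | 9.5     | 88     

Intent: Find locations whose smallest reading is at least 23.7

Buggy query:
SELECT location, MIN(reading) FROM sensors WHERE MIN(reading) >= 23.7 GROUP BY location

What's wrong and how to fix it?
Bug: MIN() in WHERE is a misuse of aggregate

Fix: Replace WHERE with HAVING after the GROUP BY

Corrected query:
SELECT location, MIN(reading) FROM sensors GROUP BY location HAVING MIN(reading) >= 23.7

Result:
location    | MIN(reading)
------------+-------------
Server-Room | 79.4        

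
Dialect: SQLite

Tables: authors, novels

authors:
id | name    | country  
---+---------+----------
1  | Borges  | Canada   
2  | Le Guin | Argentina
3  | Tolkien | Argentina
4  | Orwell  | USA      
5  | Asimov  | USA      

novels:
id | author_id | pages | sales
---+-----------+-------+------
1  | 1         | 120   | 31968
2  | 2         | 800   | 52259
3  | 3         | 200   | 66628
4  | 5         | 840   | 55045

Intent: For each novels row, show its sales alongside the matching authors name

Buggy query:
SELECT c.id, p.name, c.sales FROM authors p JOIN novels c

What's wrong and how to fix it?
Bug: JOIN with no ON clause produces a cartesian product; every novels row pairs with every authors row

Fix: Specify the join condition linking the foreign key to the parent id

Corrected query:
SELECT c.id, p.name, c.sales FROM authors p JOIN novels c ON c.author_id = p.id

Result:
id | name    | sales
---+---------+------
1  | Borges  | 31968
2  | Le Guin | 52259
3  | Tolkien | 66628
4  | Asimov  | 55045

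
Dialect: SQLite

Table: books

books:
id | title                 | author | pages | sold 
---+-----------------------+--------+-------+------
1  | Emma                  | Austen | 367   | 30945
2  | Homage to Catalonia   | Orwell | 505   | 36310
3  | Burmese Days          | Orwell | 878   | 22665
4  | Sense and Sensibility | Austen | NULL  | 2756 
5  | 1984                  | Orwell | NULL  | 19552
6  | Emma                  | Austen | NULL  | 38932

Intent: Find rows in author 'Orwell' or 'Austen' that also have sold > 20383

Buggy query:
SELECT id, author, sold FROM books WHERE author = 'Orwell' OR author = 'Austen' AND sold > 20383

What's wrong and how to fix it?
Bug: Without parentheses, AND is evaluated before OR, so the sold filter only applies to the 'Austen' branch

Fix: Add parentheses around the OR so the AND applies to both alternatives

Corrected query:
SELECT id, author, sold FROM books WHERE (author = 'Orwell' OR author = 'Austen') AND sold > 20383

Result:
id | author | sold 
---+--------+------
1  | Austen | 30945
2  | Orwell | 36310
3  | Orwell | 22665
6  | Austen | 38932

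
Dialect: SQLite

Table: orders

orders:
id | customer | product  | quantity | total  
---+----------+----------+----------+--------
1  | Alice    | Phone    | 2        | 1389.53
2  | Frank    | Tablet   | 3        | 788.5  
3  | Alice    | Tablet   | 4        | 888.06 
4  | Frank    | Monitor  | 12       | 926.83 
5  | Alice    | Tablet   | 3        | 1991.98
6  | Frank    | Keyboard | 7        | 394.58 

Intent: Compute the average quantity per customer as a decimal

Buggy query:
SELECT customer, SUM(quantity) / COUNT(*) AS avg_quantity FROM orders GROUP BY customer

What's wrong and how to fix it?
Bug: Both operands are integers, so '/' performs integer division and truncates

Fix: Multiply by 1.0 (or CAST to REAL) to force floating-point division

Corrected query:
SELECT customer, SUM(quantity) * 1.0 / COUNT(*) AS avg_quantity FROM orders GROUP BY customer

Result:
customer | avg_quantity
---------+-------------
Alice    | 3           
Frank    | 7.333333    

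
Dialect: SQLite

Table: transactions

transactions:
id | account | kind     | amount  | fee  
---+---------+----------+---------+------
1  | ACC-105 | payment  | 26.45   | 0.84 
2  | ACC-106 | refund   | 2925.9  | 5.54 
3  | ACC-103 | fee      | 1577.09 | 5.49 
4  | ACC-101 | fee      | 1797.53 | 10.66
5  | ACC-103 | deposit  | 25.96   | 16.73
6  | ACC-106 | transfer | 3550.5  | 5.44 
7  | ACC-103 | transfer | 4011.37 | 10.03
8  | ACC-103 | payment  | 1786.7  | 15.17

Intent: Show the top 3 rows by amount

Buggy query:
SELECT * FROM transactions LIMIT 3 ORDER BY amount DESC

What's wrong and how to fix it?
Bug: LIMIT must come after ORDER BY

Fix: Swap the clauses: ORDER BY first, then LIMIT

Corrected query:
SELECT * FROM transactions ORDER BY amount DESC LIMIT 3

Result:
id | account | kind     | amount  | fee  
---+---------+----------+---------+------
7  | ACC-103 | transfer | 4011.37 | 10.03
6  | ACC-106 | transfer | 3550.5  | 5.44 
2  | ACC-106 | refund   | 2925.9  | 5.54 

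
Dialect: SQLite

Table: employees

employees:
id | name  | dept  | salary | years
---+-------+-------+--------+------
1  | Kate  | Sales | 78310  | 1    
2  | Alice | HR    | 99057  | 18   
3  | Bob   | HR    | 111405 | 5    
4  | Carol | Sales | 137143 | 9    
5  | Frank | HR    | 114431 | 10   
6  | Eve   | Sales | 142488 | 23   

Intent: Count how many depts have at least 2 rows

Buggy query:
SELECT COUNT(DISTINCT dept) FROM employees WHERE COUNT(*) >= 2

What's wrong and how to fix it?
Bug: COUNT(*) cannot appear in WHERE; the per-group count doesn't exist yet

Fix: Group first with HAVING COUNT(*) >= 2, then COUNT the resulting groups

Corrected query:
SELECT COUNT(*) FROM (SELECT dept FROM employees GROUP BY dept HAVING COUNT(*) >= 2)

Result:
COUNT(*)
--------
2       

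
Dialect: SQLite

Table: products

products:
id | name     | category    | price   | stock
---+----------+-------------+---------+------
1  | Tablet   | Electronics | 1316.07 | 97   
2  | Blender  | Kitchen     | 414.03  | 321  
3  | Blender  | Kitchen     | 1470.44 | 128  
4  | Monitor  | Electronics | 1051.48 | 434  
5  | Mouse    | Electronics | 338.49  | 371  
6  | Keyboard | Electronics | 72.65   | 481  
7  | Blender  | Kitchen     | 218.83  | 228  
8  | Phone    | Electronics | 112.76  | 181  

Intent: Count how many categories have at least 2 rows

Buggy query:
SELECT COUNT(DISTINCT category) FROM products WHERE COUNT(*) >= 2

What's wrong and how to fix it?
Bug: WHERE filters individual rows, not groups, so a group-level COUNT is invalid there

Fix: Group first with HAVING COUNT(*) >= 2, then COUNT the resulting groups

Corrected query:
SELECT COUNT(*) FROM (SELECT category FROM products GROUP BY category HAVING COUNT(*) >= 2)

Result:
COUNT(*)
--------
2       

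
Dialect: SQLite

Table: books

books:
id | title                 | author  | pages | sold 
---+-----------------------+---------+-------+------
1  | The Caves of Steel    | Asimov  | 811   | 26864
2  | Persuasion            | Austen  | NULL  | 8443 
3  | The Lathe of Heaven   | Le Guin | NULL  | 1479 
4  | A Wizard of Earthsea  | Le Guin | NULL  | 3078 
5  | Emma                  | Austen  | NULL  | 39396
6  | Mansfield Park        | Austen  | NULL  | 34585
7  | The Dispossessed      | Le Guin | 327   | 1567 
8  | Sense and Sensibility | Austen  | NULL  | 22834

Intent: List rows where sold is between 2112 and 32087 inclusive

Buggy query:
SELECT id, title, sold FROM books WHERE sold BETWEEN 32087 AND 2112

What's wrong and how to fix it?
Bug: The bounds are reversed; BETWEEN a AND b requires a <= b to match anything

Fix: Swap the bounds so the smaller value comes first

Corrected query:
SELECT id, title, sold FROM books WHERE sold BETWEEN 2112 AND 32087

Result:
id | title                 | sold 
---+-----------------------+------
1  | The Caves of Steel    | 26864
2  | Persuasion            | 8443 
4  | A Wizard of Earthsea  | 3078 
8  | Sense and Sensibility | 22834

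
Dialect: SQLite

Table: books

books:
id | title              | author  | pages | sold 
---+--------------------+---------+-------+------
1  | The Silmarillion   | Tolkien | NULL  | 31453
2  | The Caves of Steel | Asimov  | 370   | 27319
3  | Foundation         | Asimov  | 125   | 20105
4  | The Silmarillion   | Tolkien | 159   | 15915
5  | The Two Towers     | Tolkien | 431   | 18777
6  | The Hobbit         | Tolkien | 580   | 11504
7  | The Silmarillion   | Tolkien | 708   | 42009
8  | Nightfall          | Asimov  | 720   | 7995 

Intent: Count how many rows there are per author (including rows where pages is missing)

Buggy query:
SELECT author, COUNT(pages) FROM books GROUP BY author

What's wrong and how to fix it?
Bug: COUNT(pages) skips NULLs, so groups with missing pages are undercounted

Fix: Replace COUNT(pages) with COUNT(*)

Corrected query:
SELECT author, COUNT(*) FROM books GROUP BY author

Result:
author  | COUNT(*)
--------+---------
Asimov  | 3       
Tolkien | 5       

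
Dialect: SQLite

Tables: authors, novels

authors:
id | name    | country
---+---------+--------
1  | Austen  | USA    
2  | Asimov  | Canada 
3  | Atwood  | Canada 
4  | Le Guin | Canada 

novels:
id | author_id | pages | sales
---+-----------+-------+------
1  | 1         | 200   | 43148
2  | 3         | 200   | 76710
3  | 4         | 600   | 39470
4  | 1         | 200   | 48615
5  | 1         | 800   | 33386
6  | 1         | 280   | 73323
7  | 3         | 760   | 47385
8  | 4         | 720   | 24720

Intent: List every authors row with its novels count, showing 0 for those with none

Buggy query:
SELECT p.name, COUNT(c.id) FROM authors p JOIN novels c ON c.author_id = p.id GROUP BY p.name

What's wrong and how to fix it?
Bug: An inner join excludes parents with zero children

Fix: Use LEFT JOIN so parents without children still appear (COUNT(c.id) gives 0)

Corrected query:
SELECT p.name, COUNT(c.id) FROM authors p LEFT JOIN novels c ON c.author_id = p.id GROUP BY p.name

Result:
name    | COUNT(c.id)
--------+------------
Asimov  | 0          
Atwood  | 2          
Austen  | 4          
Le Guin | 2          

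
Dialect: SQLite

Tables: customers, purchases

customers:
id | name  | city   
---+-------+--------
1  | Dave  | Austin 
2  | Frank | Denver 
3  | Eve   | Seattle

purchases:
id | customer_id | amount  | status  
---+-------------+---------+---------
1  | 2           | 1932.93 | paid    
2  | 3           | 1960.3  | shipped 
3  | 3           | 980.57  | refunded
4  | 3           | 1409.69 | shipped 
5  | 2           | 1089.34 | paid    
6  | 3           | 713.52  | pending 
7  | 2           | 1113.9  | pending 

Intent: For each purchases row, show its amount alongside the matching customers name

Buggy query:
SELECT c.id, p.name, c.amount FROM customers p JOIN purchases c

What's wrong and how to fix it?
Bug: Missing join condition: each purchases row is matched to all customers rows instead of just its own

Fix: Add ON c.customer_id = p.id to the JOIN

Corrected query:
SELECT c.id, p.name, c.amount FROM customers p JOIN purchases c ON c.customer_id = p.id

Result:
id | name  | amount 
---+-------+--------
1  | Frank | 1932.93
2  | Eve   | 1960.3 
3  | Eve   | 980.57 
4  | Eve   | 1409.69
5  | Frank | 1089.34
6  | Eve   | 713.52 
7  | Frank | 1113.9 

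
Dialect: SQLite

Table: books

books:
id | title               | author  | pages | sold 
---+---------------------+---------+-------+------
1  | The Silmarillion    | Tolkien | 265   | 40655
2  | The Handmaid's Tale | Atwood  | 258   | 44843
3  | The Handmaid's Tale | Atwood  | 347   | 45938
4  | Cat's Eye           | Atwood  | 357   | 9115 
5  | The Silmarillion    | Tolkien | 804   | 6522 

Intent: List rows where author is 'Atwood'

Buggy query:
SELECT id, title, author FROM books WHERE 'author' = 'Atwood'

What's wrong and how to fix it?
Bug: Single quotes denote string literals in SQL; the column name is being compared as a constant string

Fix: Remove the quotes around the column name (or use double quotes for an identifier)

Corrected query:
SELECT id, title, author FROM books WHERE author = 'Atwood'

Result:
id | title               | author
---+---------------------+-------
2  | The Handmaid's Tale | Atwood
3  | The Handmaid's Tale | Atwood
4  | Cat's Eye           | Atwood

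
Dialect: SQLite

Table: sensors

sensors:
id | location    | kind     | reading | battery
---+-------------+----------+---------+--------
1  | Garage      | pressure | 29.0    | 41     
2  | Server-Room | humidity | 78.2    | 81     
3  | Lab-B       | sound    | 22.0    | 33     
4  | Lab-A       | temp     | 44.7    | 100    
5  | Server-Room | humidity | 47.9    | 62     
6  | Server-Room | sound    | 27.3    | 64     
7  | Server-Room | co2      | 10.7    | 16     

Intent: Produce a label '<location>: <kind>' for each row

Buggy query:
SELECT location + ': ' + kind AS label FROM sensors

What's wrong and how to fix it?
Bug: SQLite uses || for string concatenation; + coerces text to numbers (yielding 0)

Fix: Replace + with || to concatenate text

Corrected query:
SELECT location || ': ' || kind AS label FROM sensors

Result:
label                
---------------------
Garage: pressure     
Server-Room: humidity
Lab-B: sound         
Lab-A: temp          
Server-Room: humidity
Server-Room: sound   
Server-Room: co2     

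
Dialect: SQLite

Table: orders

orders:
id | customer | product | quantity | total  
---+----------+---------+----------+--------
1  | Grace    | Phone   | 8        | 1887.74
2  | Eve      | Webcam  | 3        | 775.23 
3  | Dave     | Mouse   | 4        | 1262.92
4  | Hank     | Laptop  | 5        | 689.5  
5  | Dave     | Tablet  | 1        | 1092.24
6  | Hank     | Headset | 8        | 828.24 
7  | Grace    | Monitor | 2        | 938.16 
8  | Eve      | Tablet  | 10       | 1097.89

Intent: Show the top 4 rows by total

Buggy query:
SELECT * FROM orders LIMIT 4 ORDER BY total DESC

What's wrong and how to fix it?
Bug: LIMIT must come after ORDER BY

Fix: Sort with ORDER BY, then apply LIMIT

Corrected query:
SELECT * FROM orders ORDER BY total DESC LIMIT 4

Result:
id | customer | product | quantity | total  
---+----------+---------+----------+--------
1  | Grace    | Phone   | 8        | 1887.74
3  | Dave     | Mouse   | 4        | 1262.92
8  | Eve      | Tablet  | 10       | 1097.89
5  | Dave     | Tablet  | 1        | 1092.24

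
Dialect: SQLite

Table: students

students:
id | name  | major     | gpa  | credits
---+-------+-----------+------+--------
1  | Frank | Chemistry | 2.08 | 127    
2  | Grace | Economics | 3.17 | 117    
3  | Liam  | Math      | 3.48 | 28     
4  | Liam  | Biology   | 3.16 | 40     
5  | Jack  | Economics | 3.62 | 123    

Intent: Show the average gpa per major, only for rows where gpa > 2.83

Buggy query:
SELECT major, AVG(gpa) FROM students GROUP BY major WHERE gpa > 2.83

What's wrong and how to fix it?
Bug: WHERE cannot follow GROUP BY

Fix: Place WHERE between FROM and GROUP BY

Corrected query:
SELECT major, AVG(gpa) FROM students WHERE gpa > 2.83 GROUP BY major

Result:
major     | AVG(gpa)
----------+---------
Biology   | 3.16    
Economics | 3.395   
Math      | 3.48    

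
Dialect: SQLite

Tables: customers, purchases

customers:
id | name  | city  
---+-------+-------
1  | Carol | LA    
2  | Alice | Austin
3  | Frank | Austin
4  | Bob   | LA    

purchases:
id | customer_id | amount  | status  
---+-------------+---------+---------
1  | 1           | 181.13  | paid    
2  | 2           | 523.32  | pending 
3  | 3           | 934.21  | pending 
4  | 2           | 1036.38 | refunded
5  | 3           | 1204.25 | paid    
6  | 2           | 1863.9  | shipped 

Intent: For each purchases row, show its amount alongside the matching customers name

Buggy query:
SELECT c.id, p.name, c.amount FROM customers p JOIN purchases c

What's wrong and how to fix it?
Bug: JOIN with no ON clause produces a cartesian product; every purchases row pairs with every customers row

Fix: Specify the join condition linking the foreign key to the parent id

Corrected query:
SELECT c.id, p.name, c.amount FROM customers p JOIN purchases c ON c.customer_id = p.id

Result:
id | name  | amount 
---+-------+--------
1  | Carol | 181.13 
2  | Alice | 523.32 
3  | Frank | 934.21 
4  | Alice | 1036.38
5  | Frank | 1204.25
6  | Alice | 1863.9 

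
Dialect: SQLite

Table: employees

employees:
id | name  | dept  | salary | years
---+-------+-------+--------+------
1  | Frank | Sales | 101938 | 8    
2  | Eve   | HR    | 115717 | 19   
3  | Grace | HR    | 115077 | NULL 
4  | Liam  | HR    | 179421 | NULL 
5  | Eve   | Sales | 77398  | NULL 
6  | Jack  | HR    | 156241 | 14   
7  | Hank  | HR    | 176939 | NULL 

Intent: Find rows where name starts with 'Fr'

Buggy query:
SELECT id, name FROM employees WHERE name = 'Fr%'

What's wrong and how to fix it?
Bug: Wildcards only work with LIKE; '=' treats '%' as a literal character

Fix: Replace '=' with LIKE so 'Fr%' is treated as a pattern

Corrected query:
SELECT id, name FROM employees WHERE name LIKE 'Fr%'

Result:
id | name 
---+------
1  | Frank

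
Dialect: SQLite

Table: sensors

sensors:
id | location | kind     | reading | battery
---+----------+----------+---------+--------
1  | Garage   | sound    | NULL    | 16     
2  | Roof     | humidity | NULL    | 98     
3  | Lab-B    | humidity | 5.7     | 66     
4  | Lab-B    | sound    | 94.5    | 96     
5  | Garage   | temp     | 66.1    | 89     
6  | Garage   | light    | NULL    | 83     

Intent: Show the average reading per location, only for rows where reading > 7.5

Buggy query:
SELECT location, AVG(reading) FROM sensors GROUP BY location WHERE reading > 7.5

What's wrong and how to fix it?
Bug: WHERE cannot follow GROUP BY

Fix: Move the WHERE clause before GROUP BY

Corrected query:
SELECT location, AVG(reading) FROM sensors WHERE reading > 7.5 GROUP BY location

Result:
location | AVG(reading)
---------+-------------
Garage   | 66.1        
Lab-B    | 94.5        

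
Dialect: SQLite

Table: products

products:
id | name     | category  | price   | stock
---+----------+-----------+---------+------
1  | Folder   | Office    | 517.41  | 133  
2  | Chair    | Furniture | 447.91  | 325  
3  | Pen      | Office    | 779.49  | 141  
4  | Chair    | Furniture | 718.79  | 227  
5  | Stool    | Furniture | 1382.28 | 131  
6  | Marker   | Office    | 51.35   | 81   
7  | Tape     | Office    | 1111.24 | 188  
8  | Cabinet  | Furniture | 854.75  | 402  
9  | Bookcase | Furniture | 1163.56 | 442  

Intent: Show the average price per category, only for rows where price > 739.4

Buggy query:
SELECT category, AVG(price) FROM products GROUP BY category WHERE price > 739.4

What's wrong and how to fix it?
Bug: Row-level WHERE must come before GROUP BY in the clause order

Fix: Move the WHERE clause before GROUP BY

Corrected query:
SELECT category, AVG(price) FROM products WHERE price > 739.4 GROUP BY category

Result:
category  | AVG(price)
----------+-----------
Furniture | 1133.53   
Office    | 945.365   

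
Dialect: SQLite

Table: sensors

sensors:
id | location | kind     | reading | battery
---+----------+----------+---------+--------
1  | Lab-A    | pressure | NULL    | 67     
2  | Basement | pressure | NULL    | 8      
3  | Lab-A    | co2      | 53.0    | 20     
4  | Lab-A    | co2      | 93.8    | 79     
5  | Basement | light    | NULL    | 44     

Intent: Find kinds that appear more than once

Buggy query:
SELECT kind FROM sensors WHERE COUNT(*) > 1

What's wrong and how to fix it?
Bug: WHERE can't reference COUNT(*); aggregates are computed after WHERE

Fix: Group first, then use HAVING for the count condition

Corrected query:
SELECT kind FROM sensors GROUP BY kind HAVING COUNT(*) > 1

Result:
kind    
--------
co2     
pressure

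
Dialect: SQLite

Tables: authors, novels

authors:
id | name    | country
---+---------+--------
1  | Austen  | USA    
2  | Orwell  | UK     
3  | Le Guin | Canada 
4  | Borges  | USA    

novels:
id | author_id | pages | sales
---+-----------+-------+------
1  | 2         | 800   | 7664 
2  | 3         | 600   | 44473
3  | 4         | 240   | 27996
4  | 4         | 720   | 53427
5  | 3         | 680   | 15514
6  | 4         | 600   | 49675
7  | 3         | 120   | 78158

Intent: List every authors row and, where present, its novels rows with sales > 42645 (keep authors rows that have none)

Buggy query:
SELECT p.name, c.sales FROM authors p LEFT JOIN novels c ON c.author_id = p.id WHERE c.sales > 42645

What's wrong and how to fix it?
Bug: A WHERE condition on the right-hand table after LEFT JOIN drops unmatched parents

Fix: Put 'c.sales > 42645' in the JOIN's ON clause instead of WHERE

Corrected query:
SELECT p.name, c.sales FROM authors p LEFT JOIN novels c ON c.author_id = p.id AND c.sales > 42645

Result:
name    | sales
--------+------
Austen  | NULL 
Orwell  | NULL 
Le Guin | 44473
Le Guin | 78158
Borges  | 49675
Borges  | 53427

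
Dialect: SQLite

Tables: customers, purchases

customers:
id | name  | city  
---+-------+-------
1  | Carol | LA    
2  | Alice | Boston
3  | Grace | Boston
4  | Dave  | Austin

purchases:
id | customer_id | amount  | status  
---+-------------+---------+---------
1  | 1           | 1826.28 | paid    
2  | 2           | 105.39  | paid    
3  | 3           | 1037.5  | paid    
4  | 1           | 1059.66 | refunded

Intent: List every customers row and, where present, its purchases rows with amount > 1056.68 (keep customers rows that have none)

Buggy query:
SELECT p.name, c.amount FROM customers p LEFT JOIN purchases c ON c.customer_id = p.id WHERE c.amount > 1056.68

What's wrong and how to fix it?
Bug: A WHERE condition on the right-hand table after LEFT JOIN drops unmatched parents

Fix: Move the right-table condition into the ON clause so unmatched parents are kept

Corrected query:
SELECT p.name, c.amount FROM customers p LEFT JOIN purchases c ON c.customer_id = p.id AND c.amount > 1056.68

Result:
name  | amount 
------+--------
Carol | 1059.66
Carol | 1826.28
Alice | NULL   
Grace | NULL   
Dave  | NULL   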